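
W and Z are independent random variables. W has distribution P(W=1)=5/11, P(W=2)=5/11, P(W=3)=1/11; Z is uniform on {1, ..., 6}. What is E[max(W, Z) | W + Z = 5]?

38/11

P(W + Z = 5) = 1/6.
Summing max(W,Z)·P(x,y) over outcomes with W + Z = 5 gives 19/33.
E[max(W, Z) | W + Z = 5] = (19/33) / (1/6) = 38/11.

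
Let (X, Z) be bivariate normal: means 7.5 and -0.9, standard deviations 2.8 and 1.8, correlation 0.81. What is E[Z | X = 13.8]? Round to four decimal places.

The regression of Z on X has slope ρ·σ_Z/σ_X and passes through (μ_X, μ_Z).
E[Z | X=13.8] = -0.9 + (0.81)·(1.8/2.8)·(13.8 − (7.5)) = -0.9 + (0.52071)·(6.3) = 2.3805.

2.3805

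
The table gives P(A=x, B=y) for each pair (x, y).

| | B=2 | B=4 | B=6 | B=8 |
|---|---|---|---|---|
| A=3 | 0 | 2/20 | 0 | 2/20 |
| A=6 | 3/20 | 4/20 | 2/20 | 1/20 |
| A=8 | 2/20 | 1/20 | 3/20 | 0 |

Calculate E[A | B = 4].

38/7

P(B = 4) = 7/20.
Σ A·P over the event = 3·(2/20) + 6·(4/20) + 8·(1/20) = 19/10.
E[A | B = 4] = (19/10) / (7/20) = 38/7.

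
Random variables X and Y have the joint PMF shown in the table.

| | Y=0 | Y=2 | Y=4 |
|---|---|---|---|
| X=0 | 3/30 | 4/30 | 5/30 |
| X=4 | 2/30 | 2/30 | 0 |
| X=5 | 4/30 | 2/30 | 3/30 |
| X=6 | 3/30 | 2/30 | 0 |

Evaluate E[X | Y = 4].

P(Y = 4) = 4/15.
Σ X·P over the event = 0·(5/30) + 5·(3/30) = 1/2.
E[X | Y = 4] = (1/2) / (4/15) = 15/8.

15/8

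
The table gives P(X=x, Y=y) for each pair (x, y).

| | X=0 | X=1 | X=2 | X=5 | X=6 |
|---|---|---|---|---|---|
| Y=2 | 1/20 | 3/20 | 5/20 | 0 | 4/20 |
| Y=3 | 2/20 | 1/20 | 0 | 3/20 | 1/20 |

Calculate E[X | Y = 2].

P(Y = 2) = 13/20.
Σ X·P over the event = 0·(1/20) + 1·(3/20) + 2·(5/20) + 6·(4/20) = 37/20.
E[X | Y = 2] = (37/20) / (13/20) = 37/13.

37/13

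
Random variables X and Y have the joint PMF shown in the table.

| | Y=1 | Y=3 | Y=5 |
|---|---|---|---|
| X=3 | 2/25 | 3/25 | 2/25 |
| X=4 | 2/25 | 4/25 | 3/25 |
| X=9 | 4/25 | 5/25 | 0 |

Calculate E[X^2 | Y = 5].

66/5

P(Y = 5) = 1/5.
Σ X^2·P over the event = 9·(2/25) + 16·(3/25) = 66/25.
E[X^2 | Y = 5] = (66/25) / (1/5) = 66/5.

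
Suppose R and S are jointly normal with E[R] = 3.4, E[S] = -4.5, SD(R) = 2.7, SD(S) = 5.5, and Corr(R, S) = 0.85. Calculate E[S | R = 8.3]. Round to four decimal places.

E[S | R=x] = μ_S + ρ(σ_S/σ_R)(x − μ_R) for jointly normal variables.
E[S | R=8.3] = -4.5 + (0.85)·(5.5/2.7)·(8.3 − (3.4)) = -4.5 + (1.73148)·(4.9) = 3.9843.

3.9843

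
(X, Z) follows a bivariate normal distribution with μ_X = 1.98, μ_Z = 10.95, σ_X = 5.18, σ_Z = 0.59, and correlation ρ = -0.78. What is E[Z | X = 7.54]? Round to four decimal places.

For a bivariate normal, E[Z | X=x] = μ_Z + ρ·(σ_Z/σ_X)·(x − μ_X).
E[Z | X=7.54] = 10.95 + (-0.78)·(0.59/5.18)·(7.54 − (1.98)) = 10.95 + (-0.088842)·(5.56) = 10.4560.

10.4560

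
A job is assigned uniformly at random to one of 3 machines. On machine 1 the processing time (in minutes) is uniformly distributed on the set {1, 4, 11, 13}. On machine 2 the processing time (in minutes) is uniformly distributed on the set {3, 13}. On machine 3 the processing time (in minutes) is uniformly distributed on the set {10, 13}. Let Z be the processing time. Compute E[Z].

E[Z | machine 1] = (1+4+11+13)/4 = 29/4.
E[Z | machine 2] = (3+13)/2 = 8.
E[Z | machine 3] = (10+13)/2 = 23/2.
By the law of total expectation,
E[Z] = (1/3)·(29/4) + (1/3)·(8) + (1/3)·(23/2) = 107/12.

107/12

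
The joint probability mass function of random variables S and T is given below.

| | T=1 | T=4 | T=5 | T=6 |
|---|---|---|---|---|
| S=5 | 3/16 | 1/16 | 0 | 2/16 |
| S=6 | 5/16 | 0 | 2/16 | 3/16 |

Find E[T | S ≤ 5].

P(S ≤ 5) = 3/8.
Σ T·P over the event = 1·(3/16) + 4·(1/16) + 6·(2/16) = 19/16.
E[T | S ≤ 5] = (19/16) / (3/8) = 19/6.

19/6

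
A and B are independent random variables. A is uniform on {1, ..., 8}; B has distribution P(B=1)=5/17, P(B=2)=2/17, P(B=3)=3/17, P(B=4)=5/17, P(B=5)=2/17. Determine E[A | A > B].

503/88

P(A > B) = 11/17.
Summing A·P(x,y) over outcomes with A > B gives 503/136.
E[A | A > B] = (503/136) / (11/17) = 503/88.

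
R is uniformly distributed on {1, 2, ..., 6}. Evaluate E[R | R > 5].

Given R > 5, R is equally likely to be any of {6}.
E[R | R > 5] = (6) / 1 = 6.

6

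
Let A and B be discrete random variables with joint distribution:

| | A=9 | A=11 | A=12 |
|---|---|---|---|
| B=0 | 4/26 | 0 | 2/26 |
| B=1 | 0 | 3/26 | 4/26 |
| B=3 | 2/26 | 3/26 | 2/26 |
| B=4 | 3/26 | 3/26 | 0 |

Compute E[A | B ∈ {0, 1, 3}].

P(B ∈ {0, 1, 3}) = 10/13.
Σ A·P over the event = 9·(4/26) + 9·(2/26) + 11·(3/26) + 11·(3/26) + 12·(2/26) + 12·(4/26) + 12·(2/26) = 108/13.
E[A | B ∈ {0, 1, 3}] = (108/13) / (10/13) = 54/5.

54/5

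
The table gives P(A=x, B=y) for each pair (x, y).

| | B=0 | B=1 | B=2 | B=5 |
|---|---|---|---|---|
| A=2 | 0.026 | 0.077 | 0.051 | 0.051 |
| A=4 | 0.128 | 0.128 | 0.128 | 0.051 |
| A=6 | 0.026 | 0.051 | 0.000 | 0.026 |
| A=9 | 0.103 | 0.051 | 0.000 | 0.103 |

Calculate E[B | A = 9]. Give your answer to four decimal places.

2.2023

P(A = 9) = 0.257.
Σ B·P over the event = 0·(0.103) + 1·(0.051) + 5·(0.103) = 0.566.
E[B | A = 9] = (0.566) / (0.257) = 2.2023.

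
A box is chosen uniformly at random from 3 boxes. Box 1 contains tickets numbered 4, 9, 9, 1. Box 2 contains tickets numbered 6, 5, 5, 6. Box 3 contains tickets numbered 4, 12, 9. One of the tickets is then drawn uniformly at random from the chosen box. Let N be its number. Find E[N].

235/36

E[N | box 1] = (4+9+9+1)/4 = 23/4.
E[N | box 2] = (6+5+5+6)/4 = 11/2.
E[N | box 3] = (4+12+9)/3 = 25/3.
By the law of total expectation,
E[N] = (1/3)·(23/4) + (1/3)·(11/2) + (1/3)·(25/3) = 235/36.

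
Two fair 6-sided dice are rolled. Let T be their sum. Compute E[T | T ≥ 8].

28/3

P(T ≥ 8) = 5/12.
Σ over the event: 8·5/36 + 9·1/9 + 10·1/12 + 11·1/18 + 12·1/36 = 35/9.
E[T | T ≥ 8] = (35/9) / (5/12) = 28/3.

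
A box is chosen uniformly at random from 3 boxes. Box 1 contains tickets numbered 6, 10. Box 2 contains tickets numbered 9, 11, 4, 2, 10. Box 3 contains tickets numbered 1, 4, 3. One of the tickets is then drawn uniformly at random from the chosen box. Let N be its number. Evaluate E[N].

E[N | box 1] = (6+10)/2 = 8.
E[N | box 2] = (9+11+4+2+10)/5 = 36/5.
E[N | box 3] = (1+4+3)/3 = 8/3.
E[N] = (1/3)·(8) + (1/3)·(36/5) + (1/3)·(8/3) = 268/45.

268/45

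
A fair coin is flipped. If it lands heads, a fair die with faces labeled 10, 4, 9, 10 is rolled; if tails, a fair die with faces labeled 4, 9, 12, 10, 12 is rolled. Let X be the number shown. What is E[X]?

353/40

E[X | heads] = (10+4+9+10)/4 = 33/4.
E[X | tails] = (4+9+12+10+12)/5 = 47/5.
By the law of total expectation,
E[X] = (1/2)·(33/4) + (1/2)·(47/5) = 353/40.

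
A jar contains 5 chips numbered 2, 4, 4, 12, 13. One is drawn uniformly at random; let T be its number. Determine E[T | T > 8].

P(T > 8) = 2/5.
Σ over the event: 12·1/5 + 13·1/5 = 5.
E[T | T > 8] = (5) / (2/5) = 25/2.

25/2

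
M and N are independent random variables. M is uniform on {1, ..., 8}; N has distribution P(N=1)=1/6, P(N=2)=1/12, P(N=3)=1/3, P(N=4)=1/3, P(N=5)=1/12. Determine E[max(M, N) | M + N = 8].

61/12

P(M + N = 8) = 1/8.
Summing max(M,N)·P(x,y) over outcomes with M + N = 8 gives 61/96.
E[max(M, N) | M + N = 8] = (61/96) / (1/8) = 61/12.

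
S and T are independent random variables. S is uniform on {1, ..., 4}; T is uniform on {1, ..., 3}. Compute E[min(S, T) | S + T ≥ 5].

P(S + T ≥ 5) = 1/2.
Summing min(S,T)·P(x,y) over outcomes with S + T ≥ 5 gives 13/12.
E[min(S, T) | S + T ≥ 5] = (13/12) / (1/2) = 13/6.

13/6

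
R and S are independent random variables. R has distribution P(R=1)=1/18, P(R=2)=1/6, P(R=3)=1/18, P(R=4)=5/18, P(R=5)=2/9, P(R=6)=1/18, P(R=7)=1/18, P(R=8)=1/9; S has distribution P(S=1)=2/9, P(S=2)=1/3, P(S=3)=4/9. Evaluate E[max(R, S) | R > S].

81/16

P(R > S) = 64/81.
Summing max(R,S)·P(x,y) over outcomes with R > S gives 4.
E[max(R, S) | R > S] = (4) / (64/81) = 81/16.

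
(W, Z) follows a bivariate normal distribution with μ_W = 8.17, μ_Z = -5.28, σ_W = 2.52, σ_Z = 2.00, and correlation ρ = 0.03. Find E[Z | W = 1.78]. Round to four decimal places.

E[Z | W=x] = μ_Z + ρ(σ_Z/σ_W)(x − μ_W) for jointly normal variables.
E[Z | W=1.78] = -5.28 + (0.03)·(2.00/2.52)·(1.78 − (8.17)) = -5.28 + (0.02381)·(-6.39) = -5.4321.

-5.4321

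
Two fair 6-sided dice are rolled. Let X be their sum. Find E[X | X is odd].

7

P(X is odd) = 1/2.
Σ over the event: 3·1/18 + 5·1/9 + 7·1/6 + 9·1/9 + 11·1/18 = 7/2.
E[X | X is odd] = (7/2) / (1/2) = 7.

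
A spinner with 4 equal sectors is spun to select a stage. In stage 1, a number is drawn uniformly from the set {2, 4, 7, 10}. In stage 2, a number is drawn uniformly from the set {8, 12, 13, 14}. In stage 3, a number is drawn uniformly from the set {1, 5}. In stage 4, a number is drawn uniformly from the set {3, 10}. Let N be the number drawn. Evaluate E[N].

27/4

E[N | stage 1] = (2+4+7+10)/4 = 23/4.
E[N | stage 2] = (8+12+13+14)/4 = 47/4.
E[N | stage 3] = (1+5)/2 = 3.
E[N | stage 4] = (3+10)/2 = 13/2.
By the law of total expectation,
E[N] = (1/4)·(23/4) + (1/4)·(47/4) + (1/4)·(3) + (1/4)·(13/2) = 27/4.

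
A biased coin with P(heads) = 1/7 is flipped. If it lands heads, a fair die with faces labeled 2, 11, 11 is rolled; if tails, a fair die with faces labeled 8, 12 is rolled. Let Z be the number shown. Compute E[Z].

E[Z | heads] = (2+11+11)/3 = 8.
E[Z | tails] = (8+12)/2 = 10.
By the law of total expectation,
E[Z] = (1/7)·(8) + (6/7)·(10) = 68/7.

68/7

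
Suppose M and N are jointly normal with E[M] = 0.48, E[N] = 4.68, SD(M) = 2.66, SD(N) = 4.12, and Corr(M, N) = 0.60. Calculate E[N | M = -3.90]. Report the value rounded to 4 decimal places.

E[N | M=x] = μ_N + ρ(σ_N/σ_M)(x − μ_M) for jointly normal variables.
E[N | M=-3.90] = 4.68 + (0.60)·(4.12/2.66)·(-3.90 − (0.48)) = 4.68 + (0.92932)·(-4.38) = 0.6096.

0.6096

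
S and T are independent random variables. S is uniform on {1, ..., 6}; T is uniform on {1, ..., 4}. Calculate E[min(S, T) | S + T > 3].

P(S + T > 3) = 7/8.
Summing min(S,T)·P(x,y) over outcomes with S + T > 3 gives 47/24.
E[min(S, T) | S + T > 3] = (47/24) / (7/8) = 47/21.

47/21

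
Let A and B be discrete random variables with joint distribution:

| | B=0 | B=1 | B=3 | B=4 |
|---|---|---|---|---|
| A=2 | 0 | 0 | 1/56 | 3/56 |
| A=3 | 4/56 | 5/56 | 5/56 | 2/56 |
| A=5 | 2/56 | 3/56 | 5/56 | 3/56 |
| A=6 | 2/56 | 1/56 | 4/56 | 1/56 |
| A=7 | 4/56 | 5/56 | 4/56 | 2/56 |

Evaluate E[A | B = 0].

P(B = 0) = 3/14.
Σ A·P over the event = 3·(4/56) + 5·(2/56) + 6·(2/56) + 7·(4/56) = 31/28.
E[A | B = 0] = (31/28) / (3/14) = 31/6.

31/6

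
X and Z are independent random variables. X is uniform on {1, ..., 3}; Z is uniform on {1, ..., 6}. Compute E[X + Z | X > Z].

4

P(X > Z) = 1/6.
Summing (X+Z)·P(x,y) over outcomes with X > Z gives 2/3.
E[X + Z | X > Z] = (2/3) / (1/6) = 4.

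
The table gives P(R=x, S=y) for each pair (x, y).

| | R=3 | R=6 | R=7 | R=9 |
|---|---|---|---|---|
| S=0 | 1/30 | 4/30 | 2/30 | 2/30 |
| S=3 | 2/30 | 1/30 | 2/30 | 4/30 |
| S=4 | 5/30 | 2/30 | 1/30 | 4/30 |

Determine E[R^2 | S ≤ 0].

413/9

P(S ≤ 0) = 3/10.
Σ R^2·P over the event = 9·(1/30) + 36·(4/30) + 49·(2/30) + 81·(2/30) = 413/30.
E[R^2 | S ≤ 0] = (413/30) / (3/10) = 413/9.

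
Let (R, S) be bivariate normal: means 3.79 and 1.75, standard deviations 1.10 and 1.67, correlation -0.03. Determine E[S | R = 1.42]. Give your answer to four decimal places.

The regression of S on R has slope ρ·σ_S/σ_R and passes through (μ_R, μ_S).
E[S | R=1.42] = 1.75 + (-0.03)·(1.67/1.10)·(1.42 − (3.79)) = 1.75 + (-0.045545)·(-2.37) = 1.8579.

1.8579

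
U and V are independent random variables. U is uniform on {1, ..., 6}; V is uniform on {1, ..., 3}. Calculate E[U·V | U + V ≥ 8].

15

Outcomes with U + V ≥ 8: (5,3), (6,2), (6,3), each with probability 1/18.
E[U·V | U + V ≥ 8] = (15 + 12 + 18) / 3 = 15.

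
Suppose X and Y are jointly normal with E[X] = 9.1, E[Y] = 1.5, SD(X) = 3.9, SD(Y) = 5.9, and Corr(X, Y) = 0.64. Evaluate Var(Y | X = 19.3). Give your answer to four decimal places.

Var(Y | X=x) = (1 − ρ²)·σ_Y².
Var(Y | X=19.3) = (5.9)²·(1 − (0.64)²) = 34.81·0.5904 = 20.5518.

20.5518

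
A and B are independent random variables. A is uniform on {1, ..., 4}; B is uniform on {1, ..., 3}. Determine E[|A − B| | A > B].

5/3

Outcomes with A > B: (2,1), (3,1), (3,2), (4,1), (4,2), (4,3), each with probability 1/12.
E[|A − B| | A > B] = (1 + 2 + 1 + 3 + 2 + 1) / 6 = 5/3.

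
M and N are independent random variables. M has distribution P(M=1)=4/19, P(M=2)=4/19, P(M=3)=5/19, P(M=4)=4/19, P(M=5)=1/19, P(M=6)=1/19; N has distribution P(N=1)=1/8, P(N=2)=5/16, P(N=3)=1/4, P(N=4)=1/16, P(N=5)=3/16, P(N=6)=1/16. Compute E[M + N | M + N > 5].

P(M + N > 5) = 169/304.
Summing (M+N)·P(x,y) over outcomes with M + N > 5 gives 623/152.
E[M + N | M + N > 5] = (623/152) / (169/304) = 1246/169.

1246/169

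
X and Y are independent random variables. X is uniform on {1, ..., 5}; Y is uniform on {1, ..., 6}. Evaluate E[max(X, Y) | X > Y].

Outcomes with X > Y: (2,1), (3,1), (3,2), (4,1), (4,2), (4,3), (5,1), (5,2), (5,3), (5,4), each with probability 1/30.
E[max(X, Y) | X > Y] = (2 + 3 + 3 + 4 + 4 + 4 + 5 + 5 + 5 + 5) / 10 = 4.

4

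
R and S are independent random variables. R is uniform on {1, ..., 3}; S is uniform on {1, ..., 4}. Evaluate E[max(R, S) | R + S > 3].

Outcomes with R + S > 3: (1,3), (1,4), (2,2), (2,3), (2,4), (3,1), (3,2), (3,3), (3,4), each with probability 1/12.
E[max(R, S) | R + S > 3] = (3 + 4 + 2 + 3 + 4 + 3 + 3 + 3 + 4) / 9 = 29/9.

29/9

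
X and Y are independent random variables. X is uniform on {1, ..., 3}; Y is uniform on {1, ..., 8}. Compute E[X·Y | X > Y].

Outcomes with X > Y: (2,1), (3,1), (3,2), each with probability 1/24.
E[X·Y | X > Y] = (2 + 3 + 6) / 3 = 11/3.

11/3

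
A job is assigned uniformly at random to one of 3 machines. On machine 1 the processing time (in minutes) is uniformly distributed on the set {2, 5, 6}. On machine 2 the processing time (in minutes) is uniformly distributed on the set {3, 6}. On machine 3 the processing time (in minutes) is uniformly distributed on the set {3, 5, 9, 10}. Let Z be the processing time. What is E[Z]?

E[Z | machine 1] = (2+5+6)/3 = 13/3.
E[Z | machine 2] = (3+6)/2 = 9/2.
E[Z | machine 3] = (3+5+9+10)/4 = 27/4.
E[Z] = (1/3)·(13/3) + (1/3)·(9/2) + (1/3)·(27/4) = 187/36.

187/36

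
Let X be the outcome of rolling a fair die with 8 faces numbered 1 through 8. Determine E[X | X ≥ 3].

11/2

Given X ≥ 3, X is equally likely to be any of {3, 4, 5, 6, 7, 8}.
E[X | X ≥ 3] = (3 + 4 + 5 + 6 + 7 + 8) / 6 = 11/2.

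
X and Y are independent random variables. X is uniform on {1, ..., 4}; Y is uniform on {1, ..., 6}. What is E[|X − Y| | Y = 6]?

7/2

Outcomes with Y = 6: (1,6), (2,6), (3,6), (4,6), each with probability 1/24.
E[|X − Y| | Y = 6] = (5 + 4 + 3 + 2) / 4 = 7/2.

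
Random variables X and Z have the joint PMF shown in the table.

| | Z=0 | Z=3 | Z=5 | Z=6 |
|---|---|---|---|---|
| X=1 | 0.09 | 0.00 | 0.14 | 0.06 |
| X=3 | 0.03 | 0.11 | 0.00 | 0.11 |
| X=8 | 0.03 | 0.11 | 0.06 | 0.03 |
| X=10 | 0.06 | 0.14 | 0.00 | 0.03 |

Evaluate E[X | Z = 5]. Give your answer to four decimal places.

P(Z = 5) = 0.20.
Σ X·P over the event = 1·(0.14) + 8·(0.06) = 0.62.
E[X | Z = 5] = (0.62) / (0.20) = 3.1000.

3.1000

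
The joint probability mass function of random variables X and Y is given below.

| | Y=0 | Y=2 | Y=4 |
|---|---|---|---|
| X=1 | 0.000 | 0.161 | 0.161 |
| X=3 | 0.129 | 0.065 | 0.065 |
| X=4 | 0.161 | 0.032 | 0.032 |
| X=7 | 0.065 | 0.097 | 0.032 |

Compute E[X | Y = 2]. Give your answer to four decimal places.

3.2761

P(Y = 2) = 0.355.
Σ X·P over the event = 1·(0.161) + 3·(0.065) + 4·(0.032) + 7·(0.097) = 1.163.
E[X | Y = 2] = (1.163) / (0.355) = 3.2761.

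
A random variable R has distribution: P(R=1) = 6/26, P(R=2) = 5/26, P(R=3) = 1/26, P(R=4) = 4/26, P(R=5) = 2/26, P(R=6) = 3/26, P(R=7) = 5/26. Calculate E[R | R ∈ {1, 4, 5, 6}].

P(R ∈ {1, 4, 5, 6}) = 15/26.
Σ over the event: 1·3/13 + 4·2/13 + 5·1/13 + 6·3/26 = 25/13.
E[R | R ∈ {1, 4, 5, 6}] = (25/13) / (15/26) = 10/3.

10/3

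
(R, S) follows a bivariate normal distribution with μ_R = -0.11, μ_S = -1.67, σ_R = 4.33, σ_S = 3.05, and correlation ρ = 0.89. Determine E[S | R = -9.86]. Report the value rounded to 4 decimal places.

-7.7823

The regression of S on R has slope ρ·σ_S/σ_R and passes through (μ_R, μ_S).
E[S | R=-9.86] = -1.67 + (0.89)·(3.05/4.33)·(-9.86 − (-0.11)) = -1.67 + (0.626905)·(-9.75) = -7.7823.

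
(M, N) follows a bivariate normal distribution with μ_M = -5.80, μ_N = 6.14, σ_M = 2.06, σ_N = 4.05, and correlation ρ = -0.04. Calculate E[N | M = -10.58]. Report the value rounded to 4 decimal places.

E[N | M=x] = μ_N + ρ(σ_N/σ_M)(x − μ_M) for jointly normal variables.
E[N | M=-10.58] = 6.14 + (-0.04)·(4.05/2.06)·(-10.58 − (-5.80)) = 6.14 + (-0.078641)·(-4.78) = 6.5159.

6.5159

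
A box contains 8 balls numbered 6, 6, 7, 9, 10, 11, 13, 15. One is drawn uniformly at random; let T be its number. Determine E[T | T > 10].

P(T > 10) = 3/8.
Σ over the event: 11·1/8 + 13·1/8 + 15·1/8 = 39/8.
E[T | T > 10] = (39/8) / (3/8) = 13.

13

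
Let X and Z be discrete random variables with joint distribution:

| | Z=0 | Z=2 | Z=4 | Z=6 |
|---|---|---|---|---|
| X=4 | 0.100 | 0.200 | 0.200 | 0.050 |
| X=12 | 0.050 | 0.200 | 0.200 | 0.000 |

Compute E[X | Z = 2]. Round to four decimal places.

8.0000

P(Z = 2) = 0.400.
Σ X·P over the event = 4·(0.200) + 12·(0.200) = 3.200.
E[X | Z = 2] = (3.200) / (0.400) = 8.0000.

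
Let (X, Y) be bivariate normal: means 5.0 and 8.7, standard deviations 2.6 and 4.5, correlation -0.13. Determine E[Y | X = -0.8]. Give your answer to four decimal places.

For a bivariate normal, E[Y | X=x] = μ_Y + ρ·(σ_Y/σ_X)·(x − μ_X).
E[Y | X=-0.8] = 8.7 + (-0.13)·(4.5/2.6)·(-0.8 − (5.0)) = 8.7 + (-0.225)·(-5.8) = 10.0050.

10.0050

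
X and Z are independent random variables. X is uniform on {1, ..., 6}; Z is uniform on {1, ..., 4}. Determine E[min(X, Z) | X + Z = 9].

Outcomes with X + Z = 9: (5,4), (6,3), each with probability 1/24.
E[min(X, Z) | X + Z = 9] = (4 + 3) / 2 = 7/2.

7/2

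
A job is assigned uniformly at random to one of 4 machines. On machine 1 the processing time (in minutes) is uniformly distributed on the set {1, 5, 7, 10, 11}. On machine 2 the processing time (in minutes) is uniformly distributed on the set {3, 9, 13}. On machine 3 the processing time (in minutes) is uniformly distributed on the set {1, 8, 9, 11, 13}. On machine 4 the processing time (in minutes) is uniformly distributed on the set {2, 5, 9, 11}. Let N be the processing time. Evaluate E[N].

E[N | machine 1] = (1+5+7+10+11)/5 = 34/5.
E[N | machine 2] = (3+9+13)/3 = 25/3.
E[N | machine 3] = (1+8+9+11+13)/5 = 42/5.
E[N | machine 4] = (2+5+9+11)/4 = 27/4.
By the law of total expectation,
E[N] = (1/4)·(34/5) + (1/4)·(25/3) + (1/4)·(42/5) + (1/4)·(27/4) = 1817/240.

1817/240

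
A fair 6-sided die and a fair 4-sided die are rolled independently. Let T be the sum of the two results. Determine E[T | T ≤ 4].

10/3

P(T ≤ 4) = 1/4.
Σ over the event: 2·1/24 + 3·1/12 + 4·1/8 = 5/6.
E[T | T ≤ 4] = (5/6) / (1/4) = 10/3.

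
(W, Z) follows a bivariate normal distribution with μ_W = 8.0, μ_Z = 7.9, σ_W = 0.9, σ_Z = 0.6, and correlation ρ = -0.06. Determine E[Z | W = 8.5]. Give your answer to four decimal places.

The regression of Z on W has slope ρ·σ_Z/σ_W and passes through (μ_W, μ_Z).
E[Z | W=8.5] = 7.9 + (-0.06)·(0.6/0.9)·(8.5 − (8.0)) = 7.9 + (-0.04)·(0.5) = 7.8800.

7.8800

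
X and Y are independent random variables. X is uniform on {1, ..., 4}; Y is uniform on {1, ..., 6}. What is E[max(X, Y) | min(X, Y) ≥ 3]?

Outcomes with min(X, Y) ≥ 3: (3,3), (3,4), (3,5), (3,6), (4,3), (4,4), (4,5), (4,6), each with probability 1/24.
E[max(X, Y) | min(X, Y) ≥ 3] = (3 + 4 + 5 + 6 + 4 + 4 + 5 + 6) / 8 = 37/8.

37/8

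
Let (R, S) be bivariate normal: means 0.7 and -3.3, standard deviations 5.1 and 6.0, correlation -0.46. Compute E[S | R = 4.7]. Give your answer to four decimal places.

-5.4647

E[S | R=x] = μ_S + ρ(σ_S/σ_R)(x − μ_R) for jointly normal variables.
E[S | R=4.7] = -3.3 + (-0.46)·(6.0/5.1)·(4.7 − (0.7)) = -3.3 + (-0.54118)·(4) = -5.4647.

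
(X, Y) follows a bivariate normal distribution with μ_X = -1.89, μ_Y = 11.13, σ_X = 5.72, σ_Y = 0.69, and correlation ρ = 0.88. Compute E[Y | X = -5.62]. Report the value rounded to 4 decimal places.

For a bivariate normal, E[Y | X=x] = μ_Y + ρ·(σ_Y/σ_X)·(x − μ_X).
E[Y | X=-5.62] = 11.13 + (0.88)·(0.69/5.72)·(-5.62 − (-1.89)) = 11.13 + (0.106154)·(-3.73) = 10.7340.

10.7340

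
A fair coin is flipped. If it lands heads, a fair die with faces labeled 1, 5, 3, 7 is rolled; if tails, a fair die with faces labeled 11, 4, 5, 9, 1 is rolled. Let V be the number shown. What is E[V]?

5

E[V | heads] = (1+5+3+7)/4 = 4.
E[V | tails] = (11+4+5+9+1)/5 = 6.
E[V] = (1/2)·(4) + (1/2)·(6) = 5.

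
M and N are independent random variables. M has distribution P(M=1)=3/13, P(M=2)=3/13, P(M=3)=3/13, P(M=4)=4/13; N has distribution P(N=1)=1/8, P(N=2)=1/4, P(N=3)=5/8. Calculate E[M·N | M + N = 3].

2

P(M + N = 3) = 9/104.
Summing MN·P(x,y) over outcomes with M + N = 3 gives 9/52.
E[M·N | M + N = 3] = (9/52) / (9/104) = 2.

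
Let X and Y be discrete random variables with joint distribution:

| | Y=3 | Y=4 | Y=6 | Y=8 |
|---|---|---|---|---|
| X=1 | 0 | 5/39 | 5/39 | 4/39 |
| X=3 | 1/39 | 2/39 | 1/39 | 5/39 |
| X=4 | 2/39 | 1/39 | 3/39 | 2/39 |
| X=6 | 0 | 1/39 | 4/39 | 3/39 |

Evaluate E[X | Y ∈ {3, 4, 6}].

76/25

P(Y ∈ {3, 4, 6}) = 25/39.
Summing X·P(X=x,Y=y) over the conditioning event gives 76/39.
E[X | Y ∈ {3, 4, 6}] = (76/39) / (25/39) = 76/25.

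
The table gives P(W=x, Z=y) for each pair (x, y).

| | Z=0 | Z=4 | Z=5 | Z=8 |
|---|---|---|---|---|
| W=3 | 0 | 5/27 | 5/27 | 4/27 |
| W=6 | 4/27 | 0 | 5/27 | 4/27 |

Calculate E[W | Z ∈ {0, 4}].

P(Z ∈ {0, 4}) = 1/3.
Σ W·P over the event = 3·(5/27) + 6·(4/27) = 13/9.
E[W | Z ∈ {0, 4}] = (13/9) / (1/3) = 13/3.

13/3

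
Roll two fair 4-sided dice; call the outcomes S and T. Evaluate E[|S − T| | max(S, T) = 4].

12/7

Outcomes with max(S, T) = 4: (1,4), (2,4), (3,4), (4,1), (4,2), (4,3), (4,4), each with probability 1/16.
E[|S − T| | max(S, T) = 4] = (3 + 2 + 1 + 3 + 2 + 1 + 0) / 7 = 12/7.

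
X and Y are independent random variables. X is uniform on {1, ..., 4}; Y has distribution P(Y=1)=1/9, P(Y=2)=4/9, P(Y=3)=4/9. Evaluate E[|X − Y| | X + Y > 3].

P(X + Y > 3) = 5/6.
Summing |X−Y|·P(x,y) over outcomes with X + Y > 3 gives 11/12.
E[|X − Y| | X + Y > 3] = (11/12) / (5/6) = 11/10.

11/10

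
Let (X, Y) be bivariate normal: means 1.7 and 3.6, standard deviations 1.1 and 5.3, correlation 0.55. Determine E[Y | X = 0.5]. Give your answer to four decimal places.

0.4200

The regression of Y on X has slope ρ·σ_Y/σ_X and passes through (μ_X, μ_Y).
E[Y | X=0.5] = 3.6 + (0.55)·(5.3/1.1)·(0.5 − (1.7)) = 3.6 + (2.65)·(-1.2) = 0.4200.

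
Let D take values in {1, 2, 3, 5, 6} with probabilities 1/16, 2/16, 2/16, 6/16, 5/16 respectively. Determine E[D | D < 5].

P(D < 5) = 5/16.
Σ over the event: 1·1/16 + 2·1/8 + 3·1/8 = 11/16.
E[D | D < 5] = (11/16) / (5/16) = 11/5.

11/5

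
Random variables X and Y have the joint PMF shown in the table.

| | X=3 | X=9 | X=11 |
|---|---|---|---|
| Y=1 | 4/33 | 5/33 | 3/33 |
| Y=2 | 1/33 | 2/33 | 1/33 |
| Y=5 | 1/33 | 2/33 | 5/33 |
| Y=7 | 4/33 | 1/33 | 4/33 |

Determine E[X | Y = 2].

P(Y = 2) = 4/33.
Summing X·P(X=x,Y=y) over the conditioning event gives 32/33.
E[X | Y = 2] = (32/33) / (4/33) = 8.

8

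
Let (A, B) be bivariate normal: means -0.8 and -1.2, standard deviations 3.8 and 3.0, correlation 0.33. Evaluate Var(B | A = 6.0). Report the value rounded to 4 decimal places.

8.0199

Var(B | A=x) = (1 − ρ²)·σ_B².
Var(B | A=6.0) = (3.0)²·(1 − (0.33)²) = 9·0.8911 = 8.0199.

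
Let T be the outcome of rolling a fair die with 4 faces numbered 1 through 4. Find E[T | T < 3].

3/2

Given T < 3, T is equally likely to be any of {1, 2}.
E[T | T < 3] = (1 + 2) / 2 = 3/2.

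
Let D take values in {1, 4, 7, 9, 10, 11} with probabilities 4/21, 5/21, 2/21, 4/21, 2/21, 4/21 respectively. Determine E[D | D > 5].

P(D > 5) = 4/7.
Σ over the event: 7·2/21 + 9·4/21 + 10·2/21 + 11·4/21 = 38/7.
E[D | D > 5] = (38/7) / (4/7) = 19/2.

19/2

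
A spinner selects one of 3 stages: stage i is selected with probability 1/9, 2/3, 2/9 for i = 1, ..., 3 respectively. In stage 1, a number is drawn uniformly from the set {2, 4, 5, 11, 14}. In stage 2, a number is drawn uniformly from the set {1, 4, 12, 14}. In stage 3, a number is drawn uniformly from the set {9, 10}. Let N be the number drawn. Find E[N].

E[N | stage 1] = (2+4+5+11+14)/5 = 36/5.
E[N | stage 2] = (1+4+12+14)/4 = 31/4.
E[N | stage 3] = (9+10)/2 = 19/2.
By the law of total expectation,
E[N] = (1/9)·(36/5) + (2/3)·(31/4) + (2/9)·(19/2) = 727/90.

727/90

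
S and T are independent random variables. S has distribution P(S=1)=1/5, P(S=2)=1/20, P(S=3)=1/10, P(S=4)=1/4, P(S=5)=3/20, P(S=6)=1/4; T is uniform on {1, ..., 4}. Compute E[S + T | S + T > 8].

122/13

P(S + T > 8) = 13/80.
Summing (S+T)·P(x,y) over outcomes with S + T > 8 gives 61/40.
E[S + T | S + T > 8] = (61/40) / (13/80) = 122/13.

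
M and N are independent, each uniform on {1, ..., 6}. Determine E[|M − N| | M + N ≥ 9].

7/5

Outcomes with M + N ≥ 9: (3,6), (4,5), (4,6), (5,4), (5,5), (5,6), (6,3), (6,4), (6,5), (6,6), each with probability 1/36.
E[|M − N| | M + N ≥ 9] = (3 + 1 + 2 + 1 + 0 + 1 + 3 + 2 + 1 + 0) / 10 = 7/5.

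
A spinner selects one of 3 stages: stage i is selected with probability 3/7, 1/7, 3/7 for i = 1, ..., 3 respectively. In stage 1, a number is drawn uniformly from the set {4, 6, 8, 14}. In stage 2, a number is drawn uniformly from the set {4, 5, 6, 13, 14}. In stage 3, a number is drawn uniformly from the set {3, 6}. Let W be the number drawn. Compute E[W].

E[W | stage 1] = (4+6+8+14)/4 = 8.
E[W | stage 2] = (4+5+6+13+14)/5 = 42/5.
E[W | stage 3] = (3+6)/2 = 9/2.
E[W] = (3/7)·(8) + (1/7)·(42/5) + (3/7)·(9/2) = 459/70.

459/70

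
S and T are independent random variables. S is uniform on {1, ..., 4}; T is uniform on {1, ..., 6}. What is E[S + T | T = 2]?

9/2

Outcomes with T = 2: (1,2), (2,2), (3,2), (4,2), each with probability 1/24.
E[S + T | T = 2] = (3 + 4 + 5 + 6) / 4 = 9/2.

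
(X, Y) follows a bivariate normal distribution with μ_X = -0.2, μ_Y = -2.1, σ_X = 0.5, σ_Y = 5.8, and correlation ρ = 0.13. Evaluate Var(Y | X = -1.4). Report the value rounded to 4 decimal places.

33.0715

Var(Y | X=x) = (1 − ρ²)·σ_Y².
Var(Y | X=-1.4) = (5.8)²·(1 − (0.13)²) = 33.64·0.9831 = 33.0715.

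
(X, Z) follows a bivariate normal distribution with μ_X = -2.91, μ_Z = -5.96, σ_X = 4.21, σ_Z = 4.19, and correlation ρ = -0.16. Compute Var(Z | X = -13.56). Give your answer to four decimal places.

17.1067

For a bivariate normal, Var(Z | X=x) = σ_Z²(1 − ρ²).
Var(Z | X=-13.56) = (4.19)²·(1 − (-0.16)²) = 17.5561·0.9744 = 17.1067.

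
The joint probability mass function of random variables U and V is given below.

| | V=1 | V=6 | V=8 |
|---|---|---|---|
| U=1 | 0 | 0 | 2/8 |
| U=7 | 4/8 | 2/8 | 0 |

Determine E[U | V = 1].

P(V = 1) = 1/2.
Σ U·P over the event = 7·(4/8) = 7/2.
E[U | V = 1] = (7/2) / (1/2) = 7.

7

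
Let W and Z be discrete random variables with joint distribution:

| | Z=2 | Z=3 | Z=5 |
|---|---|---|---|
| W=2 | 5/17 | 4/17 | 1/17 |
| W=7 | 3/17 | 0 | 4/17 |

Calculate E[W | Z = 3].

P(Z = 3) = 4/17.
Σ W·P over the event = 2·(4/17) = 8/17.
E[W | Z = 3] = (8/17) / (4/17) = 2.

2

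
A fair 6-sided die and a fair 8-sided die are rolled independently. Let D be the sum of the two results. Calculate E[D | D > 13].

P(D > 13) = 1/48.
Σ over the event: 14·1/48 = 7/24.
E[D | D > 13] = (7/24) / (1/48) = 14.

14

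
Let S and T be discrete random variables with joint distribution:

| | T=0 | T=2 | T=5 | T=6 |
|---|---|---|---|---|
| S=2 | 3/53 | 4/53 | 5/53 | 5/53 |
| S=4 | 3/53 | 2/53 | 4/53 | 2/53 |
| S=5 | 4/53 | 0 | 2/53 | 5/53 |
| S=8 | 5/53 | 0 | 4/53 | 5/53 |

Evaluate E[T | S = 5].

P(S = 5) = 11/53.
Summing T·P(S=x,T=y) over the conditioning event gives 40/53.
E[T | S = 5] = (40/53) / (11/53) = 40/11.

40/11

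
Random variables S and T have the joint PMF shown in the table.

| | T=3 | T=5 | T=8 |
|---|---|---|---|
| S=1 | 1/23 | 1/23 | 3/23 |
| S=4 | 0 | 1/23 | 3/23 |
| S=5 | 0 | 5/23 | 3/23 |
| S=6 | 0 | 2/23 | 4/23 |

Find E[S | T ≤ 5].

43/10

P(T ≤ 5) = 10/23.
Σ S·P over the event = 1·(1/23) + 1·(1/23) + 4·(1/23) + 5·(5/23) + 6·(2/23) = 43/23.
E[S | T ≤ 5] = (43/23) / (10/23) = 43/10.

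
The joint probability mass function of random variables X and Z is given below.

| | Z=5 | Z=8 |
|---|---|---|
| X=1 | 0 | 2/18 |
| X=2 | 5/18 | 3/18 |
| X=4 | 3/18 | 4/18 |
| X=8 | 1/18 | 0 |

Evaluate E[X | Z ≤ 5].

P(Z ≤ 5) = 1/2.
Σ X·P over the event = 2·(5/18) + 4·(3/18) + 8·(1/18) = 5/3.
E[X | Z ≤ 5] = (5/3) / (1/2) = 10/3.

10/3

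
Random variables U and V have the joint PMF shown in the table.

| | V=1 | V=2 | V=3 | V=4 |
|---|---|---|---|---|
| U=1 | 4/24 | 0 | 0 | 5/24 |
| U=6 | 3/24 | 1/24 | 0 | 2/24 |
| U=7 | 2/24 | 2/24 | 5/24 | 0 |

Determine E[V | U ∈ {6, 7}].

34/15

P(U ∈ {6, 7}) = 5/8.
Summing V·P(U=x,V=y) over the conditioning event gives 17/12.
E[V | U ∈ {6, 7}] = (17/12) / (5/8) = 34/15.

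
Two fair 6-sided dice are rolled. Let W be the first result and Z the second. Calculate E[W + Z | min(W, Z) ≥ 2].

P(min(W, Z) ≥ 2) = 25/36.
Summing (W+Z)·P(x,y) over outcomes with min(W, Z) ≥ 2 gives 50/9.
E[W + Z | min(W, Z) ≥ 2] = (50/9) / (25/36) = 8.

8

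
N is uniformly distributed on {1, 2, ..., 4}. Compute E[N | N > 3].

Given N > 3, N is equally likely to be any of {4}.
E[N | N > 3] = (4) / 1 = 4.

4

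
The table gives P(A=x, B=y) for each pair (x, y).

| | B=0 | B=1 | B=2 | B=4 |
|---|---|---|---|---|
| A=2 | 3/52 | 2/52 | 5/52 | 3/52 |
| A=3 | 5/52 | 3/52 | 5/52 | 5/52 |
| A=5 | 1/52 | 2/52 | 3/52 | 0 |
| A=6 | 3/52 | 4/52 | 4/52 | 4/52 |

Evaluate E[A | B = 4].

15/4

P(B = 4) = 3/13.
Σ A·P over the event = 2·(3/52) + 3·(5/52) + 6·(4/52) = 45/52.
E[A | B = 4] = (45/52) / (3/13) = 15/4.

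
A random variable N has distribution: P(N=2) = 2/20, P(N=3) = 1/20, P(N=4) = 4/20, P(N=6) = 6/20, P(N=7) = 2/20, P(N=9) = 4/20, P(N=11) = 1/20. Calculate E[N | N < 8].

P(N < 8) = 3/4.
Σ over the event: 2·1/10 + 3·1/20 + 4·1/5 + 6·3/10 + 7·1/10 = 73/20.
E[N | N < 8] = (73/20) / (3/4) = 73/15.

73/15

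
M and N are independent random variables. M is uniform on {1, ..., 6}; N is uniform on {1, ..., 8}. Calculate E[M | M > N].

14/3

P(M > N) = 5/16.
Summing M·P(x,y) over outcomes with M > N gives 35/24.
E[M | M > N] = (35/24) / (5/16) = 14/3.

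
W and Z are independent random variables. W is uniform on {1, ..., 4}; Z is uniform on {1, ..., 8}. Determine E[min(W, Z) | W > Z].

5/3

Outcomes with W > Z: (2,1), (3,1), (3,2), (4,1), (4,2), (4,3), each with probability 1/32.
E[min(W, Z) | W > Z] = (1 + 1 + 2 + 1 + 2 + 3) / 6 = 5/3.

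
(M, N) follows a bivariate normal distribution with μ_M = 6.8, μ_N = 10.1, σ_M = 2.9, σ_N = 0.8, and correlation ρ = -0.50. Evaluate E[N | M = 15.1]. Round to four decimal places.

For a bivariate normal, E[N | M=x] = μ_N + ρ·(σ_N/σ_M)·(x − μ_M).
E[N | M=15.1] = 10.1 + (-0.50)·(0.8/2.9)·(15.1 − (6.8)) = 10.1 + (-0.13793)·(8.3) = 8.9552.

8.9552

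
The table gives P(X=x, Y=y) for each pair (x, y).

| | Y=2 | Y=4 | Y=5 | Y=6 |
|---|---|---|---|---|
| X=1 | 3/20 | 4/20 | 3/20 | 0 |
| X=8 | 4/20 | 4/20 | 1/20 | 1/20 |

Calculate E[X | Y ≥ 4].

P(Y ≥ 4) = 13/20.
Summing X·P(X=x,Y=y) over the conditioning event gives 11/4.
E[X | Y ≥ 4] = (11/4) / (13/20) = 55/13.

55/13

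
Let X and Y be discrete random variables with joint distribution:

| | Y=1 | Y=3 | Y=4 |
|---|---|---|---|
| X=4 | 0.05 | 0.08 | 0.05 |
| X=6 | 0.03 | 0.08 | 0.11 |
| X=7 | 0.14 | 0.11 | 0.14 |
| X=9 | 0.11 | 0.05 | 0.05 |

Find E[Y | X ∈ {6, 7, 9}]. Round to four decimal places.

P(X ∈ {6, 7, 9}) = 0.82.
Summing Y·P(X=x,Y=y) over the conditioning event gives 2.20.
E[Y | X ∈ {6, 7, 9}] = (2.20) / (0.82) = 2.6829.

2.6829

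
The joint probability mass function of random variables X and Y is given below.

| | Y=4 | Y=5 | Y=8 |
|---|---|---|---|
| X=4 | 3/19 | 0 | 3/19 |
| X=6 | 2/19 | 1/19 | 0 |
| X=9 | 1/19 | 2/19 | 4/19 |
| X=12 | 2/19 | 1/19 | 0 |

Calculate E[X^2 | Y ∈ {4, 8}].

P(Y ∈ {4, 8}) = 15/19.
Σ X^2·P over the event = 16·(3/19) + 16·(3/19) + 36·(2/19) + 81·(1/19) + 81·(4/19) + 144·(2/19) = 861/19.
E[X^2 | Y ∈ {4, 8}] = (861/19) / (15/19) = 287/5.

287/5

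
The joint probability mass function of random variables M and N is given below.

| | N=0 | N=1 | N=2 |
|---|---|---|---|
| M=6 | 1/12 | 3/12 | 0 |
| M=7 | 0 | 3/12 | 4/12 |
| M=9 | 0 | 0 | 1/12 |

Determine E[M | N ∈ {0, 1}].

P(N ∈ {0, 1}) = 7/12.
Σ M·P over the event = 6·(1/12) + 6·(3/12) + 7·(3/12) = 15/4.
E[M | N ∈ {0, 1}] = (15/4) / (7/12) = 45/7.

45/7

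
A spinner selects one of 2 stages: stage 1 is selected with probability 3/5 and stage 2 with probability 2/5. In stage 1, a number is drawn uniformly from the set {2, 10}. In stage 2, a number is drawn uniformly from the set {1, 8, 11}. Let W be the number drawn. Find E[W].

E[W | stage 1] = (2+10)/2 = 6.
E[W | stage 2] = (1+8+11)/3 = 20/3.
By the law of total expectation,
E[W] = (3/5)·(6) + (2/5)·(20/3) = 94/15.

94/15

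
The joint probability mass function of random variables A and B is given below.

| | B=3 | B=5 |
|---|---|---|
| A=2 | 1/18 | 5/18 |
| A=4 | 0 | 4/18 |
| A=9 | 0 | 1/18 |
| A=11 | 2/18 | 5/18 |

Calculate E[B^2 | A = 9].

P(A = 9) = 1/18.
Σ B^2·P over the event = 25·(1/18) = 25/18.
E[B^2 | A = 9] = (25/18) / (1/18) = 25.

25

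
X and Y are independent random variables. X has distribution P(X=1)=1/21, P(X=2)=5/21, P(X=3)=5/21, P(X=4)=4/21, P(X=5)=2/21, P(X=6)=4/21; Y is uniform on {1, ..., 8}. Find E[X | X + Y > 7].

400/97

P(X + Y > 7) = 97/168.
Summing X·P(x,y) over outcomes with X + Y > 7 gives 50/21.
E[X | X + Y > 7] = (50/21) / (97/168) = 400/97.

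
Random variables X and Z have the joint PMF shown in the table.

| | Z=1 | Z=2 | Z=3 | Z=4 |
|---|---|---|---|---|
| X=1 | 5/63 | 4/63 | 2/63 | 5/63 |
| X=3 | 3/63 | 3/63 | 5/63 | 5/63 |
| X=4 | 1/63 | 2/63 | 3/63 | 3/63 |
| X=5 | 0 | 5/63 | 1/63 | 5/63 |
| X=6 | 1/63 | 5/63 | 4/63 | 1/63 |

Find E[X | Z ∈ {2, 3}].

67/17

P(Z ∈ {2, 3}) = 34/63.
Summing X·P(X=x,Z=y) over the conditioning event gives 134/63.
E[X | Z ∈ {2, 3}] = (134/63) / (34/63) = 67/17.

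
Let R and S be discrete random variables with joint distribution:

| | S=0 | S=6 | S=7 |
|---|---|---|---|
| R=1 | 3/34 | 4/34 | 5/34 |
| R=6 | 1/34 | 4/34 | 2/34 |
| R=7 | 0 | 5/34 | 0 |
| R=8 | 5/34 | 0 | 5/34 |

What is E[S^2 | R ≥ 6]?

667/22

P(R ≥ 6) = 11/17.
Σ S^2·P over the event = 0·(1/34) + 36·(4/34) + 49·(2/34) + 36·(5/34) + 0·(5/34) + 49·(5/34) = 667/34.
E[S^2 | R ≥ 6] = (667/34) / (11/17) = 667/22.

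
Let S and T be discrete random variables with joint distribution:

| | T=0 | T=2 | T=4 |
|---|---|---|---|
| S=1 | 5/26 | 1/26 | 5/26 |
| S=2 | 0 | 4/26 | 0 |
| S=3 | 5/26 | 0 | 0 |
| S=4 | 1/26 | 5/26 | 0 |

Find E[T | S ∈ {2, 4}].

9/5

P(S ∈ {2, 4}) = 5/13.
Summing T·P(S=x,T=y) over the conditioning event gives 9/13.
E[T | S ∈ {2, 4}] = (9/13) / (5/13) = 9/5.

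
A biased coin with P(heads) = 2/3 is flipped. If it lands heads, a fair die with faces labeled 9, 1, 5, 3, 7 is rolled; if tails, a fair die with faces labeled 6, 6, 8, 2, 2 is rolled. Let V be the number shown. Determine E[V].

E[V | heads] = (9+1+5+3+7)/5 = 5.
E[V | tails] = (6+6+8+2+2)/5 = 24/5.
By the law of total expectation,
E[V] = (2/3)·(5) + (1/3)·(24/5) = 74/15.

74/15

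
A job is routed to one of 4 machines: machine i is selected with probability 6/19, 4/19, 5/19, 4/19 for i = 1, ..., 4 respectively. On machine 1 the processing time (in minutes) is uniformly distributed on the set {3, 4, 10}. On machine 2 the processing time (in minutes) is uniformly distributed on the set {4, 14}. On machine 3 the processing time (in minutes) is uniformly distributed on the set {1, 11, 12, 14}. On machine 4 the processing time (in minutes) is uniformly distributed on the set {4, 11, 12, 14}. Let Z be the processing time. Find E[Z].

E[Z | machine 1] = (3+4+10)/3 = 17/3.
E[Z | machine 2] = (4+14)/2 = 9.
E[Z | machine 3] = (1+11+12+14)/4 = 19/2.
E[Z | machine 4] = (4+11+12+14)/4 = 41/4.
E[Z] = (6/19)·(17/3) + (4/19)·(9) + (5/19)·(19/2) + (4/19)·(41/4) = 317/38.

317/38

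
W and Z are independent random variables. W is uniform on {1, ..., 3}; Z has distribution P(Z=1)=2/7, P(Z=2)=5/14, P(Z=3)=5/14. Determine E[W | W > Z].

35/13

P(W > Z) = 13/42.
Summing W·P(x,y) over outcomes with W > Z gives 5/6.
E[W | W > Z] = (5/6) / (13/42) = 35/13.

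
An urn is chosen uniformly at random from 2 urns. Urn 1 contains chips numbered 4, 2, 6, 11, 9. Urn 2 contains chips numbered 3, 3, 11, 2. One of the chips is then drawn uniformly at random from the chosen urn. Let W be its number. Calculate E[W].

223/40

E[W | urn 1] = (4+2+6+11+9)/5 = 32/5.
E[W | urn 2] = (3+3+11+2)/4 = 19/4.
By the law of total expectation,
E[W] = (1/2)·(32/5) + (1/2)·(19/4) = 223/40.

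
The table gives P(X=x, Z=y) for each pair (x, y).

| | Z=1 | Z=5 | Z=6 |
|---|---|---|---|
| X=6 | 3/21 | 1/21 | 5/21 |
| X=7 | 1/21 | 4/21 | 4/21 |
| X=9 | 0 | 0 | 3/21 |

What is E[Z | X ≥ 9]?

P(X ≥ 9) = 1/7.
Σ Z·P over the event = 6·(3/21) = 6/7.
E[Z | X ≥ 9] = (6/7) / (1/7) = 6.

6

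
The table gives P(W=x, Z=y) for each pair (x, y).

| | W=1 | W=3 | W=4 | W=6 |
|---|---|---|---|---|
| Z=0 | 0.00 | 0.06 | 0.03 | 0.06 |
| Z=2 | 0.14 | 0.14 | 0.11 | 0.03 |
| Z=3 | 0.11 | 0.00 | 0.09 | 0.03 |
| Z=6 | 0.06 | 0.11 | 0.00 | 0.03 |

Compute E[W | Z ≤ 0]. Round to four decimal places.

P(Z ≤ 0) = 0.15.
Σ W·P over the event = 3·(0.06) + 4·(0.03) + 6·(0.06) = 0.66.
E[W | Z ≤ 0] = (0.66) / (0.15) = 4.4000.

4.4000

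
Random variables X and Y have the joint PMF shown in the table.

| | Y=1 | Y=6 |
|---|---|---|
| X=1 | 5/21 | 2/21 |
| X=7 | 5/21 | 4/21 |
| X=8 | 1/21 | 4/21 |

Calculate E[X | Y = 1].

P(Y = 1) = 11/21.
Σ X·P over the event = 1·(5/21) + 7·(5/21) + 8·(1/21) = 16/7.
E[X | Y = 1] = (16/7) / (11/21) = 48/11.

48/11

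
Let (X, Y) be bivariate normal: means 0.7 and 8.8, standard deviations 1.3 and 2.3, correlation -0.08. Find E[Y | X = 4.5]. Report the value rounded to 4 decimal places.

For a bivariate normal, E[Y | X=x] = μ_Y + ρ·(σ_Y/σ_X)·(x − μ_X).
E[Y | X=4.5] = 8.8 + (-0.08)·(2.3/1.3)·(4.5 − (0.7)) = 8.8 + (-0.141538)·(3.8) = 8.2622.

8.2622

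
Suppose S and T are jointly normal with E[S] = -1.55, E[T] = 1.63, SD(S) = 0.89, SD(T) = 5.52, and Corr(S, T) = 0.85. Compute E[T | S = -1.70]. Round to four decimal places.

E[T | S=x] = μ_T + ρ(σ_T/σ_S)(x − μ_S) for jointly normal variables.
E[T | S=-1.70] = 1.63 + (0.85)·(5.52/0.89)·(-1.70 − (-1.55)) = 1.63 + (5.2719)·(-0.15) = 0.8392.

0.8392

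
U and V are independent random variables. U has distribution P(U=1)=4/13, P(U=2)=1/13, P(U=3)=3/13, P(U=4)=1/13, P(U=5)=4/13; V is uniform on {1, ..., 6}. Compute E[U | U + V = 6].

P(U + V = 6) = 1/6.
Summing U·P(x,y) over outcomes with U + V = 6 gives 1/2.
E[U | U + V = 6] = (1/2) / (1/6) = 3.

3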